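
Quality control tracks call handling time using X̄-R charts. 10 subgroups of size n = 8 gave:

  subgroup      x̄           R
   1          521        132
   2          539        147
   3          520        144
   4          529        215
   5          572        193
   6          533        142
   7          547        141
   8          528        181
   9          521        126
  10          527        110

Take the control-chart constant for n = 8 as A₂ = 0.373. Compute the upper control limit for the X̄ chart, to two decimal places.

X̄̄ = (521 + 539 + 520 + 529 + 572 + 533 + 547 + 528 + 521 + 527) / 10 = 5337.0000 / 10 = 533.7000
R̄ = (132 + 147 + 144 + 215 + 193 + 142 + 141 + 181 + 126 + 110) / 10 = 1531.0000 / 10 = 153.1000
UCL = X̄̄ + A₂·R̄ = 533.7000 + 0.373 × 153.1000 = 590.8063

590.81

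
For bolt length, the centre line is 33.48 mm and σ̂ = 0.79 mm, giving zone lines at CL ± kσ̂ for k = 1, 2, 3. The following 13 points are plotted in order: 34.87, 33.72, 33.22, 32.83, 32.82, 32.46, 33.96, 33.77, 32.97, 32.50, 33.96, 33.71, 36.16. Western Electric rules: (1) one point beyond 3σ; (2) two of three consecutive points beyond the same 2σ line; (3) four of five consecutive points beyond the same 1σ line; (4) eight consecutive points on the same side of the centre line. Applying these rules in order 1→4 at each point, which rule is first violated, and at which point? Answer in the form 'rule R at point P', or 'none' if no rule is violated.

rule 1 at point 13

Zone of each point (C = within 1σ̂, B = 1σ̂–2σ̂, A = 2σ̂–3σ̂, * = beyond 3σ̂; sign = side of CL): 1:+B, 2:+C, 3:-C, 4:-C, 5:-C, 6:-B, 7:+C, 8:+C, 9:-C, 10:-B, 11:+C, 12:+C, 13:+*
Rule 1 (one point beyond the 3σ limits) is satisfied at point 13.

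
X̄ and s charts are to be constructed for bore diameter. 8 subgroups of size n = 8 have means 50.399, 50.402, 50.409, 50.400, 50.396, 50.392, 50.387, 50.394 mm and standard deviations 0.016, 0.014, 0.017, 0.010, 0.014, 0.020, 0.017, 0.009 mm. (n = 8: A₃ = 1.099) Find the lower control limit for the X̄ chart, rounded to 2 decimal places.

X̄̄ = (50.399 + 50.402 + 50.409 + 50.400 + 50.396 + 50.392 + 50.387 + 50.394) / 8 = 50.3974
s̄ = (0.016 + 0.014 + 0.017 + 0.010 + 0.014 + 0.020 + 0.017 + 0.009) / 8 = 0.0146
LCL = X̄̄ − A₃·s̄ = 50.3974 − 1.099 × 0.0146 = 50.3813

50.38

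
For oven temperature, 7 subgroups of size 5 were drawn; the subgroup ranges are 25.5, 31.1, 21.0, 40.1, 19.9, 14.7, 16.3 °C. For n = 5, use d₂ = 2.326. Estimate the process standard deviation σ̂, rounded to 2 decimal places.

10.35

R̄ = (25.5 + 31.1 + 21.0 + 40.1 + 19.9 + 14.7 + 16.3) / 7 = 24.0857
σ̂ = R̄ / d₂ = 24.0857 / 2.326 = 10.3550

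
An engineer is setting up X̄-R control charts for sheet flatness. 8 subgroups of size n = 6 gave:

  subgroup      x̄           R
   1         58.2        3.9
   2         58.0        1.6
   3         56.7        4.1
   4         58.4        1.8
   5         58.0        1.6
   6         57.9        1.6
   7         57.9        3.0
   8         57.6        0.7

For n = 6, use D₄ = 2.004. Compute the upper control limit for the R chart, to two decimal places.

4.58

R̄ = (3.9 + 1.6 + 4.1 + 1.8 + 1.6 + 1.6 + 3.0 + 0.7) / 8 = 18.3000 / 8 = 2.2875
UCL_R = D₄·R̄ = 2.004 × 2.2875 = 4.5842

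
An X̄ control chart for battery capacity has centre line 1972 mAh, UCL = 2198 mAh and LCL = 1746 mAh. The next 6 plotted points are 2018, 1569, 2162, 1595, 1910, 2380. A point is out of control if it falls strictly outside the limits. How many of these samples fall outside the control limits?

3

Compare each point to [1746, 2198]: sample 2 = 1569 < LCL; sample 4 = 1595 < LCL; sample 6 = 2380 > UCL.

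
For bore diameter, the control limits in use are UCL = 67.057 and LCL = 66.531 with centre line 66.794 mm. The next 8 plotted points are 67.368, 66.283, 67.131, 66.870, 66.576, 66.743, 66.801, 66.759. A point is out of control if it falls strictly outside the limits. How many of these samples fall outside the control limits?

Compare each point to [66.531, 67.057]: sample 1 = 67.368 > UCL; sample 2 = 66.283 < LCL; sample 3 = 67.131 > UCL.

3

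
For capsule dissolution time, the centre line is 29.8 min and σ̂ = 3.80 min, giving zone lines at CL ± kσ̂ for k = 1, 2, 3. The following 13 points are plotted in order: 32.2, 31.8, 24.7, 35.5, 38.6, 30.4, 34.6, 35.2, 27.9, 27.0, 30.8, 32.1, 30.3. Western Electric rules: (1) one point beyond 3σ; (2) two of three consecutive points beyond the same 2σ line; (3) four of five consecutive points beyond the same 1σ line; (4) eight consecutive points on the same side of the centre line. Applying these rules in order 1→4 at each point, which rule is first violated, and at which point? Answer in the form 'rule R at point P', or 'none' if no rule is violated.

Zone of each point (C = within 1σ̂, B = 1σ̂–2σ̂, A = 2σ̂–3σ̂, * = beyond 3σ̂; sign = side of CL): 1:+C, 2:+C, 3:-B, 4:+B, 5:+A, 6:+C, 7:+B, 8:+B, 9:-C, 10:-C, 11:+C, 12:+C, 13:+C
Rule 3 (four of five consecutive points beyond the same 1σ limit) is satisfied at point 8.

rule 3 at point 8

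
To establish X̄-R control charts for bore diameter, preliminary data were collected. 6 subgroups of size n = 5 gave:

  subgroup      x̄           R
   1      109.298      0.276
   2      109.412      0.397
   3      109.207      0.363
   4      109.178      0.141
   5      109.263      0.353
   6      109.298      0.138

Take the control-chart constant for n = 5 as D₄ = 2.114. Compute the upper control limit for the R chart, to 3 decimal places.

R̄ = (0.276 + 0.397 + 0.363 + 0.141 + 0.353 + 0.138) / 6 = 1.6680 / 6 = 0.2780
UCL_R = D₄·R̄ = 2.114 × 0.2780 = 0.5877

0.588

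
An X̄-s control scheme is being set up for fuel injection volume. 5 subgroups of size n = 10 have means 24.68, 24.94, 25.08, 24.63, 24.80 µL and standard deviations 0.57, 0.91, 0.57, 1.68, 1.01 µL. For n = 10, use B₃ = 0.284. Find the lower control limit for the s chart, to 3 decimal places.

s̄ = (0.57 + 0.91 + 0.57 + 1.68 + 1.01) / 5 = 0.9480
LCL_s = B₃·s̄ = 0.284 × 0.9480 = 0.2692

0.269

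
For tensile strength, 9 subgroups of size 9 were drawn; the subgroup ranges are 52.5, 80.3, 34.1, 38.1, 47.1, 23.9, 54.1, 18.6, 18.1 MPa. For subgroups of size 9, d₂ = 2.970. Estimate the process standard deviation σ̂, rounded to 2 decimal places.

13.72

R̄ = (52.5 + 80.3 + 34.1 + 38.1 + 47.1 + 23.9 + 54.1 + 18.6 + 18.1) / 9 = 40.7556
σ̂ = R̄ / d₂ = 40.7556 / 2.970 = 13.7224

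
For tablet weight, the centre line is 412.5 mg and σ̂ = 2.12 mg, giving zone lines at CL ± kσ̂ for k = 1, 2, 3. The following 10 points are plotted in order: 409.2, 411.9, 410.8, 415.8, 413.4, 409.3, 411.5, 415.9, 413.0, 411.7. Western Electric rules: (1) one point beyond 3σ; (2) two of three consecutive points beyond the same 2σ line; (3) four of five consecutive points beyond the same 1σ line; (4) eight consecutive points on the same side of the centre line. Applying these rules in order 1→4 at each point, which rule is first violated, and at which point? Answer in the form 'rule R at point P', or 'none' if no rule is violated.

none

Zone of each point (C = within 1σ̂, B = 1σ̂–2σ̂, A = 2σ̂–3σ̂, * = beyond 3σ̂; sign = side of CL): 1:-B, 2:-C, 3:-C, 4:+B, 5:+C, 6:-B, 7:-C, 8:+B, 9:+C, 10:-C
No rule fires across all 10 points.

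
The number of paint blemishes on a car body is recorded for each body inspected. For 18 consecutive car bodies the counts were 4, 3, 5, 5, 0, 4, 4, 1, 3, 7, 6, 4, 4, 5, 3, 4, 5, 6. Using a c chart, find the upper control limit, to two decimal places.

c̄ = (4 + 3 + 5 + 5 + 0 + 4 + 4 + 1 + 3 + 7 + 6 + 4 + 4 + 5 + 3 + 4 + 5 + 6) / 18 = 73 / 18 = 4.0556
UCL = c̄ + 3√c̄ = 4.0556 + 3 × √4.0556 = 4.0556 + 3 × 2.0138 = 10.0971

10.10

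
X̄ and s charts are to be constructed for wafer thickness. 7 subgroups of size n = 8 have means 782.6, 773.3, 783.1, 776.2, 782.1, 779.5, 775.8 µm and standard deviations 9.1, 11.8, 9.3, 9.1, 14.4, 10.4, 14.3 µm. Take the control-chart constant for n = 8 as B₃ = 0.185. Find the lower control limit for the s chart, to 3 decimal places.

s̄ = (9.1 + 11.8 + 9.3 + 9.1 + 14.4 + 10.4 + 14.3) / 7 = 11.2000
LCL_s = B₃·s̄ = 0.185 × 11.2000 = 2.0720

2.072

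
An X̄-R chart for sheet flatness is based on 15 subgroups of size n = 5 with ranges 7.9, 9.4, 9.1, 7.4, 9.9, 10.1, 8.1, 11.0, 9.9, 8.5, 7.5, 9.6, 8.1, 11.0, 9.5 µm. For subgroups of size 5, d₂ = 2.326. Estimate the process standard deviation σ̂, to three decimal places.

R̄ = (7.9 + 9.4 + 9.1 + 7.4 + 9.9 + 10.1 + 8.1 + 11.0 + 9.9 + 8.5 + 7.5 + 9.6 + 8.1 + 11.0 + 9.5) / 15 = 9.1333
σ̂ = R̄ / d₂ = 9.1333 / 2.326 = 3.9266

3.927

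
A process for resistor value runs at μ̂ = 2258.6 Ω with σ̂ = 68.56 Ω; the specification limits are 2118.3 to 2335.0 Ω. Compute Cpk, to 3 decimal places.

Cpu = (USL − μ̂) / (3σ̂) = (2335.0 − 2258.6) / (3 × 68.56) = 0.3715; Cpl = (μ̂ − LSL) / (3σ̂) = (2258.6 − 2118.3) / (3 × 68.56) = 0.6821; Cpk = min(Cpu, Cpl) = 0.3715

0.371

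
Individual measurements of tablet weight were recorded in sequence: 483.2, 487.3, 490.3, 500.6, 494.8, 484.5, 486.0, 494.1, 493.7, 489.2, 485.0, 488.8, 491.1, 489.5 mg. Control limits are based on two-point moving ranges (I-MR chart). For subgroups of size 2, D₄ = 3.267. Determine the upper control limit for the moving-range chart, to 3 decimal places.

15.053

Moving ranges: 4.1, 3.0, 10.3, 5.8, 10.3, 1.5, 8.1, 0.4, 4.5, 4.2, 3.8, 2.3, 1.6; M̄R̄ = 59.9000 / 13 = 4.6077
UCL_MR = D₄·M̄R̄ = 3.267 × 4.6077 = 15.0533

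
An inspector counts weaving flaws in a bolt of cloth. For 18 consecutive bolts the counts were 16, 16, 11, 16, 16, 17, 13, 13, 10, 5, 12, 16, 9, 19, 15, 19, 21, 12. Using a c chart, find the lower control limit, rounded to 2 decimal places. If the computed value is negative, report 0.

2.91

c̄ = (16 + 16 + 11 + 16 + 16 + 17 + 13 + 13 + 10 + 5 + 12 + 16 + 9 + 19 + 15 + 19 + 21 + 12) / 18 = 256 / 18 = 14.2222
LCL = c̄ − 3√c̄ = 14.2222 − 3 × 3.7712 = 2.9085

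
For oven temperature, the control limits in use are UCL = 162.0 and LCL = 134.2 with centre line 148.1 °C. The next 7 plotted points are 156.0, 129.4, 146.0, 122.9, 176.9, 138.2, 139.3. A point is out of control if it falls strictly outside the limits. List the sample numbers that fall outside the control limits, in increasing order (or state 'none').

Compare each point to [134.2, 162.0]: sample 2 = 129.4 < LCL; sample 4 = 122.9 < LCL; sample 5 = 176.9 > UCL.

2, 4, 5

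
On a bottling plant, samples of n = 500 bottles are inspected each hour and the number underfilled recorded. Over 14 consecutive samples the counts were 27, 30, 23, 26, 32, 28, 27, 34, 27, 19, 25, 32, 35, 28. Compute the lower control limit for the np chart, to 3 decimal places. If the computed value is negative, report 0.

p̄ = Σdᵢ / (k·n) = 393 / (14 × 500) = 0.05614
LCL = np̄ − 3·√(np̄(1−p̄)) = 28.0714 − 3 × 5.1474 = 12.6293

12.629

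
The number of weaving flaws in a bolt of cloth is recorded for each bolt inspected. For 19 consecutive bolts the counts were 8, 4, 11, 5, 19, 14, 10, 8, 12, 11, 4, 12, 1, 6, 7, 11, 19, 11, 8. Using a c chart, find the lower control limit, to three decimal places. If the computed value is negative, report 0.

c̄ = (8 + 4 + 11 + 5 + 19 + 14 + 10 + 8 + 12 + 11 + 4 + 12 + 1 + 6 + 7 + 11 + 19 + 11 + 8) / 19 = 181 / 19 = 9.5263
LCL = c̄ − 3√c̄ = 9.5263 − 3 × 3.0865 = 0.2669

0.267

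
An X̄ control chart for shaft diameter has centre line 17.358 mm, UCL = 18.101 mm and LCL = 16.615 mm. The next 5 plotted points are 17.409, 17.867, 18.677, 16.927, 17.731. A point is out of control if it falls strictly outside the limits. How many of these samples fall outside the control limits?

1

Compare each point to [16.615, 18.101]: sample 3 = 18.677 > UCL.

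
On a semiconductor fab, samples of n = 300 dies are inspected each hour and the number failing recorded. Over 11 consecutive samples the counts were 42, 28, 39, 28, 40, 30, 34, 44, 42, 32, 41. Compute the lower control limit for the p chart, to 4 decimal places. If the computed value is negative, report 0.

0.0647

p̄ = Σdᵢ / (k·n) = 400 / (11 × 300) = 0.12121
LCL = p̄ − 3·√(p̄(1−p̄)/n) = 0.12121 − 3 × 0.01884 = 0.06468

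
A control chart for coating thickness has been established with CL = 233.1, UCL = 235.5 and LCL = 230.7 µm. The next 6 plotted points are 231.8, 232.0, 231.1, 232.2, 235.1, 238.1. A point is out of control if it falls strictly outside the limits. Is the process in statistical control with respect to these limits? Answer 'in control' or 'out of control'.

Compare each point to [230.7, 235.5]: sample 6 = 238.1 > UCL.

out of control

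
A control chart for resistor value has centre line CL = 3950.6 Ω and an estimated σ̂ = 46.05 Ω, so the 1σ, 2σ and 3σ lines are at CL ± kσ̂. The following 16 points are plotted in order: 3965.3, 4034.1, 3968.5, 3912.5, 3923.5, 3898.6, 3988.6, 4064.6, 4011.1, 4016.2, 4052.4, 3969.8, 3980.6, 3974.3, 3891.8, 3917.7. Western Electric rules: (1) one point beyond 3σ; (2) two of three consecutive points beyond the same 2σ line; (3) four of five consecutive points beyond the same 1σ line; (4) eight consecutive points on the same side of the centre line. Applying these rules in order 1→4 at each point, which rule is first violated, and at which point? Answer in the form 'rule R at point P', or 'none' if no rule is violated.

Zone of each point (C = within 1σ̂, B = 1σ̂–2σ̂, A = 2σ̂–3σ̂, * = beyond 3σ̂; sign = side of CL): 1:+C, 2:+B, 3:+C, 4:-C, 5:-C, 6:-B, 7:+C, 8:+A, 9:+B, 10:+B, 11:+A, 12:+C, 13:+C, 14:+C, 15:-B, 16:-C
Rule 3 (four of five consecutive points beyond the same 1σ limit) is satisfied at point 11.

rule 3 at point 11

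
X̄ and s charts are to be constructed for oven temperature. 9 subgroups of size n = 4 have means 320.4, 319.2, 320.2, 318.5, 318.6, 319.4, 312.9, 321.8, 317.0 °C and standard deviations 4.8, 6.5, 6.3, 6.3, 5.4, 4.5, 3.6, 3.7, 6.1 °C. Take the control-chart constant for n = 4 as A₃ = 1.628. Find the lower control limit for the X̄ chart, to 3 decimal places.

X̄̄ = (320.4 + 319.2 + 320.2 + 318.5 + 318.6 + 319.4 + 312.9 + 321.8 + 317.0) / 9 = 318.6667
s̄ = (4.8 + 6.5 + 6.3 + 6.3 + 5.4 + 4.5 + 3.6 + 3.7 + 6.1) / 9 = 5.2444
LCL = X̄̄ − A₃·s̄ = 318.6667 − 1.628 × 5.2444 = 310.1287

310.129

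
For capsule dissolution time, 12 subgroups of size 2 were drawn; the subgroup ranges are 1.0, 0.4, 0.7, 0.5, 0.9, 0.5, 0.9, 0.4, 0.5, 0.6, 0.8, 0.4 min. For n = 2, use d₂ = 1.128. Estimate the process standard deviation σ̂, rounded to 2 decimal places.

0.56

R̄ = (1.0 + 0.4 + 0.7 + 0.5 + 0.9 + 0.5 + 0.9 + 0.4 + 0.5 + 0.6 + 0.8 + 0.4) / 12 = 0.6333
σ̂ = R̄ / d₂ = 0.6333 / 1.128 = 0.5615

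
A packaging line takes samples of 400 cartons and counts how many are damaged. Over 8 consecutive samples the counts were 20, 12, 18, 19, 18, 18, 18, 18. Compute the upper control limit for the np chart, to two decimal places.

p̄ = Σdᵢ / (k·n) = 141 / (8 × 400) = 0.04406
UCL = np̄ + 3·√(np̄(1−p̄)) = 17.6250 + 3 × √(17.6250×0.95594) = 17.6250 + 3 × 4.1047 = 29.9390

29.94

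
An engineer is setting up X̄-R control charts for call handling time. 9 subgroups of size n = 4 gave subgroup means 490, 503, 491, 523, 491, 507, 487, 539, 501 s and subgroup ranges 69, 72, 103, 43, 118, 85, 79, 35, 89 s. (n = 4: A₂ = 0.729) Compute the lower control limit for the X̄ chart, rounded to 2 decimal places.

X̄̄ = (490 + 503 + 491 + 523 + 491 + 507 + 487 + 539 + 501) / 9 = 4532.0000 / 9 = 503.5556
R̄ = (69 + 72 + 103 + 43 + 118 + 85 + 79 + 35 + 89) / 9 = 693.0000 / 9 = 77.0000
LCL = X̄̄ − A₂·R̄ = 503.5556 − 0.729 × 77.0000 = 447.4226

447.42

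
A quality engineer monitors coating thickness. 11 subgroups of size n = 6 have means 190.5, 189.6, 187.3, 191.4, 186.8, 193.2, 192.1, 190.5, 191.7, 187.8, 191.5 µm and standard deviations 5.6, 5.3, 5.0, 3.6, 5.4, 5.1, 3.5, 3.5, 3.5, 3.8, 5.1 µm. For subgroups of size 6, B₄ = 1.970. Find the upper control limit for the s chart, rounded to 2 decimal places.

8.85

s̄ = (5.6 + 5.3 + 5.0 + 3.6 + 5.4 + 5.1 + 3.5 + 3.5 + 3.5 + 3.8 + 5.1) / 11 = 4.4909
UCL_s = B₄·s̄ = 1.970 × 4.4909 = 8.8471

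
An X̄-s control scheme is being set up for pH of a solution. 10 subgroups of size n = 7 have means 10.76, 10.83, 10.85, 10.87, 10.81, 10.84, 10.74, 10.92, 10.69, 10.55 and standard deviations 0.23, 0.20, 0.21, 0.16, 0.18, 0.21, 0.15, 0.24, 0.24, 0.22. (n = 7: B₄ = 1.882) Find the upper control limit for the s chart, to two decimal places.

s̄ = (0.23 + 0.20 + 0.21 + 0.16 + 0.18 + 0.21 + 0.15 + 0.24 + 0.24 + 0.22) / 10 = 0.2040
UCL_s = B₄·s̄ = 1.882 × 0.2040 = 0.3839

0.38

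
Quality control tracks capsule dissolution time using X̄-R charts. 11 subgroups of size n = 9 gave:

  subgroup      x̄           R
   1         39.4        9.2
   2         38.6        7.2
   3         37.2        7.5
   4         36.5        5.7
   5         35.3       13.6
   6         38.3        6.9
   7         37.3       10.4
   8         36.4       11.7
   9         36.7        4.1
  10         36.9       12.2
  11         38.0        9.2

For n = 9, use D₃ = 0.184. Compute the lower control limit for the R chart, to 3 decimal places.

R̄ = (9.2 + 7.2 + 7.5 + 5.7 + 13.6 + 6.9 + 10.4 + 11.7 + 4.1 + 12.2 + 9.2) / 11 = 97.7000 / 11 = 8.8818
LCL_R = D₃·R̄ = 0.184 × 8.8818 = 1.6343

1.634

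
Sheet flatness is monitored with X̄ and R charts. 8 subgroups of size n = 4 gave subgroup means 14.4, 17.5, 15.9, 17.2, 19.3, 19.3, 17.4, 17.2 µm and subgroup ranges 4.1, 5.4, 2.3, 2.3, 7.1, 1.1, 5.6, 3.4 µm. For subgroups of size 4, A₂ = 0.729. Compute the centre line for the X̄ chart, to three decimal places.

17.275

X̄̄ = (14.4 + 17.5 + 15.9 + 17.2 + 19.3 + 19.3 + 17.4 + 17.2) / 8 = 138.2000 / 8 = 17.2750
CL = X̄̄ = 17.2750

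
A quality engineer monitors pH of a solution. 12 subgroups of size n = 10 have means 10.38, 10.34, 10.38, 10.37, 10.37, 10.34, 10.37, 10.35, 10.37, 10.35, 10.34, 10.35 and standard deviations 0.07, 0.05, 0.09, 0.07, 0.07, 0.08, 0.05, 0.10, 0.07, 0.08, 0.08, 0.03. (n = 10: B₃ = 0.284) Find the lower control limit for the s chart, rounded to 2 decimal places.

0.02

s̄ = (0.07 + 0.05 + 0.09 + 0.07 + 0.07 + 0.08 + 0.05 + 0.10 + 0.07 + 0.08 + 0.08 + 0.03) / 12 = 0.0700
LCL_s = B₃·s̄ = 0.284 × 0.0700 = 0.0199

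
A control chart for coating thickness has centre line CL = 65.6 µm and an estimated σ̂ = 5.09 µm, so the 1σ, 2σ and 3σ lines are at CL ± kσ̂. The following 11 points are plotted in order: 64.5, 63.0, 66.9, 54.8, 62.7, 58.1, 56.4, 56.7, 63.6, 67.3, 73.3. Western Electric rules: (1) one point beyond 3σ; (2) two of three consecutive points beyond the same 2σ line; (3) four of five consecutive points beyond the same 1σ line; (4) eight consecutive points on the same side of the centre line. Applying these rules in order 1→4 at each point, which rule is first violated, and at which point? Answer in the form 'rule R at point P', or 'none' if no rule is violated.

rule 3 at point 8

Zone of each point (C = within 1σ̂, B = 1σ̂–2σ̂, A = 2σ̂–3σ̂, * = beyond 3σ̂; sign = side of CL): 1:-C, 2:-C, 3:+C, 4:-A, 5:-C, 6:-B, 7:-B, 8:-B, 9:-C, 10:+C, 11:+B
Rule 3 (four of five consecutive points beyond the same 1σ limit) is satisfied at point 8.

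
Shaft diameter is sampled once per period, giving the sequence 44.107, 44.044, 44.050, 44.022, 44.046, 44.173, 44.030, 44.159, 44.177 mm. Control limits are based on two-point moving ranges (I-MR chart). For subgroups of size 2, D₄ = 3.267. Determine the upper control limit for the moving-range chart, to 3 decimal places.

Moving ranges: 0.063, 0.006, 0.028, 0.024, 0.127, 0.143, 0.129, 0.018; M̄R̄ = 0.5380 / 8 = 0.0673
UCL_MR = D₄·M̄R̄ = 3.267 × 0.0673 = 0.2197

0.220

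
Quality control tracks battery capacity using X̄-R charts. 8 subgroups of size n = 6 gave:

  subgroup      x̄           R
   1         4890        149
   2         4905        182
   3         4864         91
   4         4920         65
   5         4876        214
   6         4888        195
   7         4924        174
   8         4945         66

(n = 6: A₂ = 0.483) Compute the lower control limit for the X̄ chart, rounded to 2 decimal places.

4832.91

X̄̄ = (4890 + 4905 + 4864 + 4920 + 4876 + 4888 + 4924 + 4945) / 8 = 39212.0000 / 8 = 4901.5000
R̄ = (149 + 182 + 91 + 65 + 214 + 195 + 174 + 66) / 8 = 1136.0000 / 8 = 142.0000
LCL = X̄̄ − A₂·R̄ = 4901.5000 − 0.483 × 142.0000 = 4832.9140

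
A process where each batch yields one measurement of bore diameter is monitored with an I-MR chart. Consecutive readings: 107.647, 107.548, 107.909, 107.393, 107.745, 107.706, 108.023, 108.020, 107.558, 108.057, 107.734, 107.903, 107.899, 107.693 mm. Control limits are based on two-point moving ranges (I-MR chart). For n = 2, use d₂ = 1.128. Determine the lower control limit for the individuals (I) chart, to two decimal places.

X̄ = (107.647 + 107.548 + 107.909 + 107.393 + 107.745 + 107.706 + 108.023 + 108.020 + 107.558 + 108.057 + 107.734 + 107.903 + 107.899 + 107.693) / 14 = 107.7739
Moving ranges: 0.099, 0.361, 0.516, 0.352, 0.039, 0.317, 0.003, 0.462, 0.499, 0.323, 0.169, 0.004, 0.206; M̄R̄ = 3.3500 / 13 = 0.2577
LCL = X̄ − 3·M̄R̄/d₂ = 107.7739 − 3 × 0.2577 / 1.128 = 107.0886

107.09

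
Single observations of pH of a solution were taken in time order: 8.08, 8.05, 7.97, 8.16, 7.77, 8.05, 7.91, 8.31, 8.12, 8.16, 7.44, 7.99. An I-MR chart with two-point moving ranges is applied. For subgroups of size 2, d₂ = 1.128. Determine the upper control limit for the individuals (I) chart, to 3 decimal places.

X̄ = (8.08 + 8.05 + 7.97 + 8.16 + 7.77 + 8.05 + 7.91 + 8.31 + 8.12 + 8.16 + 7.44 + 7.99) / 12 = 8.0008
Moving ranges: 0.03, 0.08, 0.19, 0.39, 0.28, 0.14, 0.40, 0.19, 0.04, 0.72, 0.55; M̄R̄ = 3.0100 / 11 = 0.2736
UCL = X̄ + 3·M̄R̄/d₂ = 8.0008 + 3 × 0.2736 / 1.128 = 8.7286

8.729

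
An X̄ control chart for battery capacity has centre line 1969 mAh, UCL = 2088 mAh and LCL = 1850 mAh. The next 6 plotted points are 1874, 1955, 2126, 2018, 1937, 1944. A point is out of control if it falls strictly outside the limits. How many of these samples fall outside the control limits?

Compare each point to [1850, 2088]: sample 3 = 2126 > UCL.

1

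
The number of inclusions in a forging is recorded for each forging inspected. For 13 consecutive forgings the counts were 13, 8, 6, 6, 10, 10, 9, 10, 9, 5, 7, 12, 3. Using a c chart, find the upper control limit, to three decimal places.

16.955

c̄ = (13 + 8 + 6 + 6 + 10 + 10 + 9 + 10 + 9 + 5 + 7 + 12 + 3) / 13 = 108 / 13 = 8.3077
UCL = c̄ + 3√c̄ = 8.3077 + 3 × √8.3077 = 8.3077 + 3 × 2.8823 = 16.9546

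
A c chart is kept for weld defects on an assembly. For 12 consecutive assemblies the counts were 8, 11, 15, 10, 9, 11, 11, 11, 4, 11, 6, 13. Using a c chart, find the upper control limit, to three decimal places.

c̄ = (8 + 11 + 15 + 10 + 9 + 11 + 11 + 11 + 4 + 11 + 6 + 13) / 12 = 120 / 12 = 10.0000
UCL = c̄ + 3√c̄ = 10.0000 + 3 × √10.0000 = 10.0000 + 3 × 3.1623 = 19.4868

19.487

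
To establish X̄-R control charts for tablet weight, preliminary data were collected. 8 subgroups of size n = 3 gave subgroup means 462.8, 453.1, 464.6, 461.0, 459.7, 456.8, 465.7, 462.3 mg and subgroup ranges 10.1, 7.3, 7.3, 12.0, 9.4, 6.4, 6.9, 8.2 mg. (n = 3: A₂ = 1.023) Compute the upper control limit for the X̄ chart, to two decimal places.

469.39

X̄̄ = (462.8 + 453.1 + 464.6 + 461.0 + 459.7 + 456.8 + 465.7 + 462.3) / 8 = 3686.0000 / 8 = 460.7500
R̄ = (10.1 + 7.3 + 7.3 + 12.0 + 9.4 + 6.4 + 6.9 + 8.2) / 8 = 67.6000 / 8 = 8.4500
UCL = X̄̄ + A₂·R̄ = 460.7500 + 1.023 × 8.4500 = 469.3943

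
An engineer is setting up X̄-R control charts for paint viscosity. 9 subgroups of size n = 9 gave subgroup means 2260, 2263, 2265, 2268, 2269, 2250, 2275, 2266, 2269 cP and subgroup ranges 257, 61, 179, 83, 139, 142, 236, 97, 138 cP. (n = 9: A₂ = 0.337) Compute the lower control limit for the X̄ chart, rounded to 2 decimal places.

2215.12

X̄̄ = (2260 + 2263 + 2265 + 2268 + 2269 + 2250 + 2275 + 2266 + 2269) / 9 = 20385.0000 / 9 = 2265.0000
R̄ = (257 + 61 + 179 + 83 + 139 + 142 + 236 + 97 + 138) / 9 = 1332.0000 / 9 = 148.0000
LCL = X̄̄ − A₂·R̄ = 2265.0000 − 0.337 × 148.0000 = 2215.1240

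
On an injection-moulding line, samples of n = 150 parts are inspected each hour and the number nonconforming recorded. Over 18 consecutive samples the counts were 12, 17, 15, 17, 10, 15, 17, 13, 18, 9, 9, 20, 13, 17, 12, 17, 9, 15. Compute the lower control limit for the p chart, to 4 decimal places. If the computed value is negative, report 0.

0.0228

p̄ = Σdᵢ / (k·n) = 255 / (18 × 150) = 0.09444
LCL = p̄ − 3·√(p̄(1−p̄)/n) = 0.09444 − 3 × 0.02388 = 0.02281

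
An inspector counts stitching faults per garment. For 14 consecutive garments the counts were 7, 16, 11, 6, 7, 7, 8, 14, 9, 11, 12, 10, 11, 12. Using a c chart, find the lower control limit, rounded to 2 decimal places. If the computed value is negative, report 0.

0.55

c̄ = (7 + 16 + 11 + 6 + 7 + 7 + 8 + 14 + 9 + 11 + 12 + 10 + 11 + 12) / 14 = 141 / 14 = 10.0714
LCL = c̄ − 3√c̄ = 10.0714 − 3 × 3.1736 = 0.5508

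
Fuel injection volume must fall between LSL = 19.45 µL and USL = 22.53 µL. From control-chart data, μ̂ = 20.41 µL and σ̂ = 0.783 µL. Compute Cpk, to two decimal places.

Cpu = (USL − μ̂) / (3σ̂) = (22.53 − 20.41) / (3 × 0.783) = 0.9025; Cpl = (μ̂ − LSL) / (3σ̂) = (20.41 − 19.45) / (3 × 0.783) = 0.4087; Cpk = min(Cpu, Cpl) = 0.4087

0.41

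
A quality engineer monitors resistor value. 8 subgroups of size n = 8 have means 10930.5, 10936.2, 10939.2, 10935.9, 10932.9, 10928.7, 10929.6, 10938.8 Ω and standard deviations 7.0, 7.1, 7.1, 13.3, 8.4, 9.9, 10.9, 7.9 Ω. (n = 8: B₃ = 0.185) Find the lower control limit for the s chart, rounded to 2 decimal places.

1.66

s̄ = (7.0 + 7.1 + 7.1 + 13.3 + 8.4 + 9.9 + 10.9 + 7.9) / 8 = 8.9500
LCL_s = B₃·s̄ = 0.185 × 8.9500 = 1.6557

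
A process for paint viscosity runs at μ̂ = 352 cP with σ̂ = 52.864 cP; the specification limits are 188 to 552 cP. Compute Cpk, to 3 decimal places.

1.034

Cpu = (USL − μ̂) / (3σ̂) = (552 − 352) / (3 × 52.864) = 1.2611; Cpl = (μ̂ − LSL) / (3σ̂) = (352 − 188) / (3 × 52.864) = 1.0341; Cpk = min(Cpu, Cpl) = 1.0341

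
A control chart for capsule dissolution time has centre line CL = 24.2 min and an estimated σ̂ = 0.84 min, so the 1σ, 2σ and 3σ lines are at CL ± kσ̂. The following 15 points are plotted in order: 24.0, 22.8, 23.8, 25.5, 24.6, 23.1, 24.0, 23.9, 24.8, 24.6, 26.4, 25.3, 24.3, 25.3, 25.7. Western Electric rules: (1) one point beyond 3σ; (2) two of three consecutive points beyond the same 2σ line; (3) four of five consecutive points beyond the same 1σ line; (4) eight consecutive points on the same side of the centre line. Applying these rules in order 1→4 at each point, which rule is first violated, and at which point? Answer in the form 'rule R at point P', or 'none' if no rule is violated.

Zone of each point (C = within 1σ̂, B = 1σ̂–2σ̂, A = 2σ̂–3σ̂, * = beyond 3σ̂; sign = side of CL): 1:-C, 2:-B, 3:-C, 4:+B, 5:+C, 6:-B, 7:-C, 8:-C, 9:+C, 10:+C, 11:+A, 12:+B, 13:+C, 14:+B, 15:+B
Rule 3 (four of five consecutive points beyond the same 1σ limit) is satisfied at point 15.

rule 3 at point 15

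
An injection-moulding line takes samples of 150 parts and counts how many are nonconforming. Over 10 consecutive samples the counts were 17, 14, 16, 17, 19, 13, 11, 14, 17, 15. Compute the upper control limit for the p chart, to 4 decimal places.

0.1761

p̄ = Σdᵢ / (k·n) = 153 / (10 × 150) = 0.10200
UCL = p̄ + 3·√(p̄(1−p̄)/n) = 0.10200 + 3 × √(0.10200×0.89800/150) = 0.10200 + 3 × 0.02471 = 0.17613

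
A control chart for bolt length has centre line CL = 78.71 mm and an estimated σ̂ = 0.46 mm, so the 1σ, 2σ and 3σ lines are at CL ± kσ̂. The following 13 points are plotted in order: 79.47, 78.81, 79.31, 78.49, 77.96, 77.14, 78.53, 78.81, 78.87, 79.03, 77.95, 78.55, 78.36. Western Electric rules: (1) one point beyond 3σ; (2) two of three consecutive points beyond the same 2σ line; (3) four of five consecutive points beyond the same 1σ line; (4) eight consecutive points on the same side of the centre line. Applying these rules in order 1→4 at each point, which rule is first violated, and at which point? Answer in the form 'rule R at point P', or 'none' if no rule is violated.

rule 1 at point 6

Zone of each point (C = within 1σ̂, B = 1σ̂–2σ̂, A = 2σ̂–3σ̂, * = beyond 3σ̂; sign = side of CL): 1:+B, 2:+C, 3:+B, 4:-C, 5:-B, 6:-*, 7:-C, 8:+C, 9:+C, 10:+C, 11:-B, 12:-C, 13:-C
Rule 1 (one point beyond the 3σ limits) is satisfied at point 6.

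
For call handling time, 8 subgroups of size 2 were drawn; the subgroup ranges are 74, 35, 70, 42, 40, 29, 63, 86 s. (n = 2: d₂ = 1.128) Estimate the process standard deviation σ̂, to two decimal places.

R̄ = (74 + 35 + 70 + 42 + 40 + 29 + 63 + 86) / 8 = 54.8750
σ̂ = R̄ / d₂ = 54.8750 / 1.128 = 48.6480

48.65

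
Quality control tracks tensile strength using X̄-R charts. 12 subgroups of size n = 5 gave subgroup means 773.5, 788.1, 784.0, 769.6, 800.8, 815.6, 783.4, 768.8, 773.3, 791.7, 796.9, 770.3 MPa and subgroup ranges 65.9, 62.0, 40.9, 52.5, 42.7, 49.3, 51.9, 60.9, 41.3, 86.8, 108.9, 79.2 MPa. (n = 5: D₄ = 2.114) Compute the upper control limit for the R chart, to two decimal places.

R̄ = (65.9 + 62.0 + 40.9 + 52.5 + 42.7 + 49.3 + 51.9 + 60.9 + 41.3 + 86.8 + 108.9 + 79.2) / 12 = 742.3000 / 12 = 61.8583
UCL_R = D₄·R̄ = 2.114 × 61.8583 = 130.7685

130.77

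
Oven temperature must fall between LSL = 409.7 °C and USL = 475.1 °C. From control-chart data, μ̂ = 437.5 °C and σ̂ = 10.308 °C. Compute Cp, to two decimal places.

1.06

Cp = (USL − LSL) / (6σ̂) = (475.1 − 409.7) / (6 × 10.308) = 65.4000 / 61.8480 = 1.0574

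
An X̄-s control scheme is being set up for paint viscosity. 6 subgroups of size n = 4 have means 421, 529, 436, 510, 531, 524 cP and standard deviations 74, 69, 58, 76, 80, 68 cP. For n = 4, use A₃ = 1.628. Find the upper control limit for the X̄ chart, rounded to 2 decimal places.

607.15

X̄̄ = (421 + 529 + 436 + 510 + 531 + 524) / 6 = 491.8333
s̄ = (74 + 69 + 58 + 76 + 80 + 68) / 6 = 70.8333
UCL = X̄̄ + A₃·s̄ = 491.8333 + 1.628 × 70.8333 = 607.1500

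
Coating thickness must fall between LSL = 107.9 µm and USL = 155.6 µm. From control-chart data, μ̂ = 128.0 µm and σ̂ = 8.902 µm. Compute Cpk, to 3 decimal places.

Cpu = (USL − μ̂) / (3σ̂) = (155.6 − 128.0) / (3 × 8.902) = 1.0335; Cpl = (μ̂ − LSL) / (3σ̂) = (128.0 − 107.9) / (3 × 8.902) = 0.7526; Cpk = min(Cpu, Cpl) = 0.7526

0.753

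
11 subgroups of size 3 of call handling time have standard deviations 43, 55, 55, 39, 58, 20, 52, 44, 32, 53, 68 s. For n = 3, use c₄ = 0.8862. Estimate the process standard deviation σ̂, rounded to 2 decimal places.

53.24

s̄ = (43 + 55 + 55 + 39 + 58 + 20 + 52 + 44 + 32 + 53 + 68) / 11 = 47.1818
σ̂ = s̄ / c₄ = 47.1818 / 0.8862 = 53.2406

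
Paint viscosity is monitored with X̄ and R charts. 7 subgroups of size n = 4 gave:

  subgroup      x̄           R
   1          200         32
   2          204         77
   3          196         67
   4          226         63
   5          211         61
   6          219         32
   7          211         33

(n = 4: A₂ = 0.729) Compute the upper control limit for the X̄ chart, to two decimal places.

247.58

X̄̄ = (200 + 204 + 196 + 226 + 211 + 219 + 211) / 7 = 1467.0000 / 7 = 209.5714
R̄ = (32 + 77 + 67 + 63 + 61 + 32 + 33) / 7 = 365.0000 / 7 = 52.1429
UCL = X̄̄ + A₂·R̄ = 209.5714 + 0.729 × 52.1429 = 247.5836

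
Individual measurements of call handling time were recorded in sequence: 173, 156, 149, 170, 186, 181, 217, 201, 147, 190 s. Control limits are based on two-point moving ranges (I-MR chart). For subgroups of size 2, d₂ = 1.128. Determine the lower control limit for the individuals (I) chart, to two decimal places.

X̄ = (173 + 156 + 149 + 170 + 186 + 181 + 217 + 201 + 147 + 190) / 10 = 177.0000
Moving ranges: 17, 7, 21, 16, 5, 36, 16, 54, 43; M̄R̄ = 215.0000 / 9 = 23.8889
LCL = X̄ − 3·M̄R̄/d₂ = 177.0000 − 3 × 23.8889 / 1.128 = 113.4657

113.47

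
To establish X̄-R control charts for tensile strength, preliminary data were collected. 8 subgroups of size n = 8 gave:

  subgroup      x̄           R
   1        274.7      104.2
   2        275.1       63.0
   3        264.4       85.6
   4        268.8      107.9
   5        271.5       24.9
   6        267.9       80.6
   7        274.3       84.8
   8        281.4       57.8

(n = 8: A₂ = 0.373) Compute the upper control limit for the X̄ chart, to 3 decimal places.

X̄̄ = (274.7 + 275.1 + 264.4 + 268.8 + 271.5 + 267.9 + 274.3 + 281.4) / 8 = 2178.1000 / 8 = 272.2625
R̄ = (104.2 + 63.0 + 85.6 + 107.9 + 24.9 + 80.6 + 84.8 + 57.8) / 8 = 608.8000 / 8 = 76.1000
UCL = X̄̄ + A₂·R̄ = 272.2625 + 0.373 × 76.1000 = 300.6478

300.648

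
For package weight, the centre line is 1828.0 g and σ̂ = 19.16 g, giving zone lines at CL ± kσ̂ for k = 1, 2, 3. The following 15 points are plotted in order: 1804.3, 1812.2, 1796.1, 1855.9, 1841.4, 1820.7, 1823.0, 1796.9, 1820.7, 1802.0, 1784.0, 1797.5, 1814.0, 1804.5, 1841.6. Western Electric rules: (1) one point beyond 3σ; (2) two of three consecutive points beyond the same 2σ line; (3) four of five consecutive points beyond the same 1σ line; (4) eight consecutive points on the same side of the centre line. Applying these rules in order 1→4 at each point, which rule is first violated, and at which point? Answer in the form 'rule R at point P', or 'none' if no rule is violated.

rule 3 at point 12

Zone of each point (C = within 1σ̂, B = 1σ̂–2σ̂, A = 2σ̂–3σ̂, * = beyond 3σ̂; sign = side of CL): 1:-B, 2:-C, 3:-B, 4:+B, 5:+C, 6:-C, 7:-C, 8:-B, 9:-C, 10:-B, 11:-A, 12:-B, 13:-C, 14:-B, 15:+C
Rule 3 (four of five consecutive points beyond the same 1σ limit) is satisfied at point 12.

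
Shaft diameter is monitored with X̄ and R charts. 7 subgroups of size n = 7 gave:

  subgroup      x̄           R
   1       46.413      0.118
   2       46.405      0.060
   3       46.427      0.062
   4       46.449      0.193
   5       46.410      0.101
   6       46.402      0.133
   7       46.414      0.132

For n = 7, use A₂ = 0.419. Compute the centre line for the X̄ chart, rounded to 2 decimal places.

46.42

X̄̄ = (46.413 + 46.405 + 46.427 + 46.449 + 46.410 + 46.402 + 46.414) / 7 = 324.9200 / 7 = 46.4171
CL = X̄̄ = 46.4171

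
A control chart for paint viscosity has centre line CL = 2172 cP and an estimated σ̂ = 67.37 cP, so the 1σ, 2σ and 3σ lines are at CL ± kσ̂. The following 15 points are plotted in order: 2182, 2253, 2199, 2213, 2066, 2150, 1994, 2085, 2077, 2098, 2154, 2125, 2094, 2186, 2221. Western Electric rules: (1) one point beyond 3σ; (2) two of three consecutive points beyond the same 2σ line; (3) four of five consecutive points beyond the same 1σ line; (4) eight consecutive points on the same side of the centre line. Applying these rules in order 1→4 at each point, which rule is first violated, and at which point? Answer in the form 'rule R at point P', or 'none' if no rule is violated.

Zone of each point (C = within 1σ̂, B = 1σ̂–2σ̂, A = 2σ̂–3σ̂, * = beyond 3σ̂; sign = side of CL): 1:+C, 2:+B, 3:+C, 4:+C, 5:-B, 6:-C, 7:-A, 8:-B, 9:-B, 10:-B, 11:-C, 12:-C, 13:-B, 14:+C, 15:+C
Rule 3 (four of five consecutive points beyond the same 1σ limit) is satisfied at point 9.

rule 3 at point 9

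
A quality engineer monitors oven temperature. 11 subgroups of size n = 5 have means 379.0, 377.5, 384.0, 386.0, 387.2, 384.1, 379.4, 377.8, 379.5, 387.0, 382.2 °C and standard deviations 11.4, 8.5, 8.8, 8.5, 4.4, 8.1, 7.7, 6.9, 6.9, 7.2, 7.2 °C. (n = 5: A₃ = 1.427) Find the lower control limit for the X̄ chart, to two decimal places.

371.05

X̄̄ = (379.0 + 377.5 + 384.0 + 386.0 + 387.2 + 384.1 + 379.4 + 377.8 + 379.5 + 387.0 + 382.2) / 11 = 382.1545
s̄ = (11.4 + 8.5 + 8.8 + 8.5 + 4.4 + 8.1 + 7.7 + 6.9 + 6.9 + 7.2 + 7.2) / 11 = 7.7818
LCL = X̄̄ − A₃·s̄ = 382.1545 − 1.427 × 7.7818 = 371.0499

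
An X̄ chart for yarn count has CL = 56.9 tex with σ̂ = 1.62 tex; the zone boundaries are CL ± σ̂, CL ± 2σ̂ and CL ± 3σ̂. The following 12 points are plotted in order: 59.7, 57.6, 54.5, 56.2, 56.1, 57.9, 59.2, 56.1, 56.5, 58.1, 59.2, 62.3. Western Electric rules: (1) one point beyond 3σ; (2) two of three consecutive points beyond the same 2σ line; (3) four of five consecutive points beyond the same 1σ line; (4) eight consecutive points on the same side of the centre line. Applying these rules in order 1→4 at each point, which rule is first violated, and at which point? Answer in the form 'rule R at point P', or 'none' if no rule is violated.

rule 1 at point 12

Zone of each point (C = within 1σ̂, B = 1σ̂–2σ̂, A = 2σ̂–3σ̂, * = beyond 3σ̂; sign = side of CL): 1:+B, 2:+C, 3:-B, 4:-C, 5:-C, 6:+C, 7:+B, 8:-C, 9:-C, 10:+C, 11:+B, 12:+*
Rule 1 (one point beyond the 3σ limits) is satisfied at point 12.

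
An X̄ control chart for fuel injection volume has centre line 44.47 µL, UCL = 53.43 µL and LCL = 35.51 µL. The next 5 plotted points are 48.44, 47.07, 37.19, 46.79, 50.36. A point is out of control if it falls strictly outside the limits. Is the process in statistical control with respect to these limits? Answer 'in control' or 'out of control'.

in control

All 5 points lie within [35.51, 53.43].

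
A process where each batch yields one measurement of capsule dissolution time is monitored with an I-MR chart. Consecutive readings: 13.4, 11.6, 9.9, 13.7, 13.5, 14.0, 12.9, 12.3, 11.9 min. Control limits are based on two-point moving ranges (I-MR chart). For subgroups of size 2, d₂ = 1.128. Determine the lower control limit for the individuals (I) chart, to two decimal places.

9.22

X̄ = (13.4 + 11.6 + 9.9 + 13.7 + 13.5 + 14.0 + 12.9 + 12.3 + 11.9) / 9 = 12.5778
Moving ranges: 1.8, 1.7, 3.8, 0.2, 0.5, 1.1, 0.6, 0.4; M̄R̄ = 10.1000 / 8 = 1.2625
LCL = X̄ − 3·M̄R̄/d₂ = 12.5778 − 3 × 1.2625 / 1.128 = 9.2201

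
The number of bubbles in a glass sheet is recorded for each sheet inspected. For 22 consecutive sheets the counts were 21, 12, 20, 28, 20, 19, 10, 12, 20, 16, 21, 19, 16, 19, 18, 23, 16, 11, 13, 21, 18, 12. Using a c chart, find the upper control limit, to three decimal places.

c̄ = (21 + 12 + 20 + 28 + 20 + 19 + 10 + 12 + 20 + 16 + 21 + 19 + 16 + 19 + 18 + 23 + 16 + 11 + 13 + 21 + 18 + 12) / 22 = 385 / 22 = 17.5000
UCL = c̄ + 3√c̄ = 17.5000 + 3 × √17.5000 = 17.5000 + 3 × 4.1833 = 30.0499

30.050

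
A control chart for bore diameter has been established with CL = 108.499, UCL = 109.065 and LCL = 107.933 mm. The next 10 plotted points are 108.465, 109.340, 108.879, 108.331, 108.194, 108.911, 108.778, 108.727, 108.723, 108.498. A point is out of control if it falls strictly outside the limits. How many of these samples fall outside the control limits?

1

Compare each point to [107.933, 109.065]: sample 2 = 109.340 > UCL.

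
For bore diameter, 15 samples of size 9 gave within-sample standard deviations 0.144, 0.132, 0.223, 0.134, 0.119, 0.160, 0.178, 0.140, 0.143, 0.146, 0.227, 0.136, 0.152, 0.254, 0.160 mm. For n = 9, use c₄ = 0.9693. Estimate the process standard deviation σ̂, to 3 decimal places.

0.168

s̄ = (0.144 + 0.132 + 0.223 + 0.134 + 0.119 + 0.160 + 0.178 + 0.140 + 0.143 + 0.146 + 0.227 + 0.136 + 0.152 + 0.254 + 0.160) / 15 = 0.1632
σ̂ = s̄ / c₄ = 0.1632 / 0.9693 = 0.1684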